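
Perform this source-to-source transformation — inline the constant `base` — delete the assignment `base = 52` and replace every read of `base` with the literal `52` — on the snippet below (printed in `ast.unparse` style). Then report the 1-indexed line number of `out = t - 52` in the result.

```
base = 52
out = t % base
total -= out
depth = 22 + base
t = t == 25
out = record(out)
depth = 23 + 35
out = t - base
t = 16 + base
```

7

Transformed code:
out = t % 52
total -= out
depth = 22 + 52
t = t == 25
out = record(out)
depth = 23 + 35
out = t - 52
t = 16 + 52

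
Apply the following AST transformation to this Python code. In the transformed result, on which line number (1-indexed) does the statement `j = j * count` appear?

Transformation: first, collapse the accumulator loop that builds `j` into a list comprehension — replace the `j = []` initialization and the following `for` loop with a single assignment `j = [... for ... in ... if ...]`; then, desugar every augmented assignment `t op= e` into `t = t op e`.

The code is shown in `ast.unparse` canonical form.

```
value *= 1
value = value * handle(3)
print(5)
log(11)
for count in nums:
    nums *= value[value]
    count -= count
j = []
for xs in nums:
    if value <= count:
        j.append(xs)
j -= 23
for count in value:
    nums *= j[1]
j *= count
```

12

Transformed code:
value = value * 1
value = value * handle(3)
print(5)
log(11)
for count in nums:
    nums = nums * value[value]
    count = count - count
j = [xs for xs in nums if value <= count]
j = j - 23
for count in value:
    nums = nums * j[1]
j = j * count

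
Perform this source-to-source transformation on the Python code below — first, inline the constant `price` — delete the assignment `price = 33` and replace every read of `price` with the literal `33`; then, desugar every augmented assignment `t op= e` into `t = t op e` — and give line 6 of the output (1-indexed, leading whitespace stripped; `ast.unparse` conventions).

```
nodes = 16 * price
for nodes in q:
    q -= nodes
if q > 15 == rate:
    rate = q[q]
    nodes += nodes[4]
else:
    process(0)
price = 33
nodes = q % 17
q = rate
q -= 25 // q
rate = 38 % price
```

nodes = nodes + nodes[4]

Transformed code:
nodes = 16 * 33
for nodes in q:
    q = q - nodes
if q > 15 == rate:
    rate = q[q]
    nodes = nodes + nodes[4]
else:
    process(0)
nodes = q % 17
q = rate
q = q - 25 // q
rate = 38 % 33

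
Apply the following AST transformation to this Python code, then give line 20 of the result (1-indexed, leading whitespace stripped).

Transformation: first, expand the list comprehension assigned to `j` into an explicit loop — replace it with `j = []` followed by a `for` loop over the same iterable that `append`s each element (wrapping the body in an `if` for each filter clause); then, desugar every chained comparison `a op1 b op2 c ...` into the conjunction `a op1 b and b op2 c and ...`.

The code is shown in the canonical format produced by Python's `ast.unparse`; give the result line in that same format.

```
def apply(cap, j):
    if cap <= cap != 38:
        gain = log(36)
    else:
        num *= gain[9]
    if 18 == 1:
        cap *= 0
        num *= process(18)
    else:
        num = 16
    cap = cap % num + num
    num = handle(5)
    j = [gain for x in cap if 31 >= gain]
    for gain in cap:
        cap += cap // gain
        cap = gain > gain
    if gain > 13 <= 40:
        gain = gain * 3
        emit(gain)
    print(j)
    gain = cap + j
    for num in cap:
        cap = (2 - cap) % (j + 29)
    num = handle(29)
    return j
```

if gain > 13 and 13 <= 40:

Transformed code:
def apply(cap, j):
    if cap <= cap and cap != 38:
        gain = log(36)
    else:
        num *= gain[9]
    if 18 == 1:
        cap *= 0
        num *= process(18)
    else:
        num = 16
    cap = cap % num + num
    num = handle(5)
    j = []
    for x in cap:
        if 31 >= gain:
            j.append(gain)
    for gain in cap:
        cap += cap // gain
        cap = gain > gain
    if gain > 13 and 13 <= 40:
        gain = gain * 3
        emit(gain)
    print(j)
    gain = cap + j
    for num in cap:
        cap = (2 - cap) % (j + 29)
    num = handle(29)
    return j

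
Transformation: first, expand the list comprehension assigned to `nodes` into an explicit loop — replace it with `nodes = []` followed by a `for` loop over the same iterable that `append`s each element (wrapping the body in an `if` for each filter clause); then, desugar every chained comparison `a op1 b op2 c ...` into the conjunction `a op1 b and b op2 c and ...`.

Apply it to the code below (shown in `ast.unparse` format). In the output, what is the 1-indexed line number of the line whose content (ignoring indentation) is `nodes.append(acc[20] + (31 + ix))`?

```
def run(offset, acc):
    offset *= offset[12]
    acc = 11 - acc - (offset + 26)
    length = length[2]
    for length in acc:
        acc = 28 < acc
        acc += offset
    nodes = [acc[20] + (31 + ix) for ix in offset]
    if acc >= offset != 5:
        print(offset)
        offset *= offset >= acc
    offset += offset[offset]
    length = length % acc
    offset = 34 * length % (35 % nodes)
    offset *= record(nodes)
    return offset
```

10

Transformed code:
def run(offset, acc):
    offset *= offset[12]
    acc = 11 - acc - (offset + 26)
    length = length[2]
    for length in acc:
        acc = 28 < acc
        acc += offset
    nodes = []
    for ix in offset:
        nodes.append(acc[20] + (31 + ix))
    if acc >= offset and offset != 5:
        print(offset)
        offset *= offset >= acc
    offset += offset[offset]
    length = length % acc
    offset = 34 * length % (35 % nodes)
    offset *= record(nodes)
    return offset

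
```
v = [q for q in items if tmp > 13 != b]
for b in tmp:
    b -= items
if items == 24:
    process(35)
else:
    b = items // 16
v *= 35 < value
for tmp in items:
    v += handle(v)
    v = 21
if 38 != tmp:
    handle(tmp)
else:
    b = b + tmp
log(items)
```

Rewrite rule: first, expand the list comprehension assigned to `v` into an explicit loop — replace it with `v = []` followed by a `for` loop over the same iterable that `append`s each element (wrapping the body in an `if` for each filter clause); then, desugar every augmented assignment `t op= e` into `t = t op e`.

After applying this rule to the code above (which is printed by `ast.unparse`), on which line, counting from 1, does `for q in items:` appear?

2

Transformed code:
v = []
for q in items:
    if tmp > 13 != b:
        v.append(q)
for b in tmp:
    b = b - items
if items == 24:
    process(35)
else:
    b = items // 16
v = v * (35 < value)
for tmp in items:
    v = v + handle(v)
    v = 21
if 38 != tmp:
    handle(tmp)
else:
    b = b + tmp
log(items)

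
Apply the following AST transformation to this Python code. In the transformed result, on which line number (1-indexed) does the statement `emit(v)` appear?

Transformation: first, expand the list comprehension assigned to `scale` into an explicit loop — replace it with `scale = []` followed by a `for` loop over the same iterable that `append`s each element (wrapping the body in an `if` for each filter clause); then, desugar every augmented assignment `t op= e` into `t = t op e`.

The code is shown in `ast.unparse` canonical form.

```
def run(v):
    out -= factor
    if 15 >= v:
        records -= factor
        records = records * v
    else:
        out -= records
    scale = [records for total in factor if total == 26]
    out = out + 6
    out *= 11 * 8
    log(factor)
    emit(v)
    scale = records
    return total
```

15

Transformed code:
def run(v):
    out = out - factor
    if 15 >= v:
        records = records - factor
        records = records * v
    else:
        out = out - records
    scale = []
    for total in factor:
        if total == 26:
            scale.append(records)
    out = out + 6
    out = out * (11 * 8)
    log(factor)
    emit(v)
    scale = records
    return total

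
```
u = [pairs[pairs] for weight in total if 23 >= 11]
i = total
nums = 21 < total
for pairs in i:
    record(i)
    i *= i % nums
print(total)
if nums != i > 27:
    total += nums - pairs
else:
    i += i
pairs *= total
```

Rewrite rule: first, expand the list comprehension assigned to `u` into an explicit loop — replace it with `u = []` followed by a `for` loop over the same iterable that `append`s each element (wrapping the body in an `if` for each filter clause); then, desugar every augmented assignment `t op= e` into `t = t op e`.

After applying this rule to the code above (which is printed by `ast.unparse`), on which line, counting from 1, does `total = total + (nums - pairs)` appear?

Transformed code:
u = []
for weight in total:
    if 23 >= 11:
        u.append(pairs[pairs])
i = total
nums = 21 < total
for pairs in i:
    record(i)
    i = i * (i % nums)
print(total)
if nums != i > 27:
    total = total + (nums - pairs)
else:
    i = i + i
pairs = pairs * total

12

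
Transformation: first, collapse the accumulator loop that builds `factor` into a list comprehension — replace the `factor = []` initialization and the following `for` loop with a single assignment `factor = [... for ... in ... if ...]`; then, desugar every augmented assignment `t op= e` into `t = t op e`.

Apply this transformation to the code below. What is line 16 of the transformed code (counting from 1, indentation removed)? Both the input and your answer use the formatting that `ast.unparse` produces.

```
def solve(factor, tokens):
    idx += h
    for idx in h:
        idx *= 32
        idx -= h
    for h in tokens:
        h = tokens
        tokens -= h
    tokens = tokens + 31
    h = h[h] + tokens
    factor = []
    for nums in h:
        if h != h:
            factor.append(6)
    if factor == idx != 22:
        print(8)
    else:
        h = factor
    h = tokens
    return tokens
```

h = tokens

Transformed code:
def solve(factor, tokens):
    idx = idx + h
    for idx in h:
        idx = idx * 32
        idx = idx - h
    for h in tokens:
        h = tokens
        tokens = tokens - h
    tokens = tokens + 31
    h = h[h] + tokens
    factor = [6 for nums in h if h != h]
    if factor == idx != 22:
        print(8)
    else:
        h = factor
    h = tokens
    return tokens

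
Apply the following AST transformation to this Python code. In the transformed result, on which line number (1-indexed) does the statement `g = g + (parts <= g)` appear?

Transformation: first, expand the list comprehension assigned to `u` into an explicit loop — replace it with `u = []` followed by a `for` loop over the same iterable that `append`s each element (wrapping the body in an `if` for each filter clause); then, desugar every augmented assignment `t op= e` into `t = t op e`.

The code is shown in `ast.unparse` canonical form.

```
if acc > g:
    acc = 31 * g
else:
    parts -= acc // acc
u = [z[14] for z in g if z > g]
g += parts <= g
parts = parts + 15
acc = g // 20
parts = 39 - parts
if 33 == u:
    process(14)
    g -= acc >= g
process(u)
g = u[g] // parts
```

9

Transformed code:
if acc > g:
    acc = 31 * g
else:
    parts = parts - acc // acc
u = []
for z in g:
    if z > g:
        u.append(z[14])
g = g + (parts <= g)
parts = parts + 15
acc = g // 20
parts = 39 - parts
if 33 == u:
    process(14)
    g = g - (acc >= g)
process(u)
g = u[g] // parts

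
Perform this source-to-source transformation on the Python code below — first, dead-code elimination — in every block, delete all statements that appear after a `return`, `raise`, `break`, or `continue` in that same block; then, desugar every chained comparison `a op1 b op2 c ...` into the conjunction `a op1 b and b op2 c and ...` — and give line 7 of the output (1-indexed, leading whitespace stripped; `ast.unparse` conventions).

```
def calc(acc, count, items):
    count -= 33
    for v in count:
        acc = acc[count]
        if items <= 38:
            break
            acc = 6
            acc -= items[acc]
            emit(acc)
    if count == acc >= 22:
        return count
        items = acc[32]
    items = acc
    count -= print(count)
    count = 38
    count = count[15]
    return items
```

if count == acc and acc >= 22:

Transformed code:
def calc(acc, count, items):
    count -= 33
    for v in count:
        acc = acc[count]
        if items <= 38:
            break
    if count == acc and acc >= 22:
        return count
    items = acc
    count -= print(count)
    count = 38
    count = count[15]
    return items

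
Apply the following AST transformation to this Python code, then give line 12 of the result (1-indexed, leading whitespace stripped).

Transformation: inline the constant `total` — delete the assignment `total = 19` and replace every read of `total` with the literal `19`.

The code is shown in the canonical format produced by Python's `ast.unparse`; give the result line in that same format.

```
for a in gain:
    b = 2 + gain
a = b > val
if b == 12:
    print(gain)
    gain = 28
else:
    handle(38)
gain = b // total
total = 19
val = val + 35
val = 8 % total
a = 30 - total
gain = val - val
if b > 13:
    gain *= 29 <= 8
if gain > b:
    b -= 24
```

a = 30 - 19

Transformed code:
for a in gain:
    b = 2 + gain
a = b > val
if b == 12:
    print(gain)
    gain = 28
else:
    handle(38)
gain = b // 19
val = val + 35
val = 8 % 19
a = 30 - 19
gain = val - val
if b > 13:
    gain *= 29 <= 8
if gain > b:
    b -= 24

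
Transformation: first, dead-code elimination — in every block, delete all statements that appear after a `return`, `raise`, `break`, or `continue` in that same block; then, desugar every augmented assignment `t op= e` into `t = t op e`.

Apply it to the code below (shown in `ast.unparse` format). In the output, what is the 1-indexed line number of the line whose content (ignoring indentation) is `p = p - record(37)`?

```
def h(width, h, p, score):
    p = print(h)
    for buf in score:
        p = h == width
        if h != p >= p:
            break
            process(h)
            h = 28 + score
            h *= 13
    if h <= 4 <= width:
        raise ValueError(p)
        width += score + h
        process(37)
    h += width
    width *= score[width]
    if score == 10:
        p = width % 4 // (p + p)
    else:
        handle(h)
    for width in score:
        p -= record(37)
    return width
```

Transformed code:
def h(width, h, p, score):
    p = print(h)
    for buf in score:
        p = h == width
        if h != p >= p:
            break
    if h <= 4 <= width:
        raise ValueError(p)
    h = h + width
    width = width * score[width]
    if score == 10:
        p = width % 4 // (p + p)
    else:
        handle(h)
    for width in score:
        p = p - record(37)
    return width

16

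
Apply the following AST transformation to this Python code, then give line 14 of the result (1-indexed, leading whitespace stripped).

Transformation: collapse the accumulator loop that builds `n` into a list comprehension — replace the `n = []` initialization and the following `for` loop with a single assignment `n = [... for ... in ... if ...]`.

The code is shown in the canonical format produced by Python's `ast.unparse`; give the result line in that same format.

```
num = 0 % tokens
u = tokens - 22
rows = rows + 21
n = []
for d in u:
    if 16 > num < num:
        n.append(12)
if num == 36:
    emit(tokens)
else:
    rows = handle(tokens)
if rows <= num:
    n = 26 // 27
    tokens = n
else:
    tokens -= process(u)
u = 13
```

Transformed code:
num = 0 % tokens
u = tokens - 22
rows = rows + 21
n = [12 for d in u if 16 > num < num]
if num == 36:
    emit(tokens)
else:
    rows = handle(tokens)
if rows <= num:
    n = 26 // 27
    tokens = n
else:
    tokens -= process(u)
u = 13

u = 13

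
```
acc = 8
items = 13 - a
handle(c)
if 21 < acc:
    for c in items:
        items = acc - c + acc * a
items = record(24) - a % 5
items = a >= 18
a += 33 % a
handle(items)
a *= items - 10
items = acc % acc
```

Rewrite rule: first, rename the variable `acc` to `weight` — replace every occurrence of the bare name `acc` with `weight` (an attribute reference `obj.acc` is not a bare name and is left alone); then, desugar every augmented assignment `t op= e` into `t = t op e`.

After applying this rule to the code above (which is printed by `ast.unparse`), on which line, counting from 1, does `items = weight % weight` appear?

Transformed code:
weight = 8
items = 13 - a
handle(c)
if 21 < weight:
    for c in items:
        items = weight - c + weight * a
items = record(24) - a % 5
items = a >= 18
a = a + 33 % a
handle(items)
a = a * (items - 10)
items = weight % weight

12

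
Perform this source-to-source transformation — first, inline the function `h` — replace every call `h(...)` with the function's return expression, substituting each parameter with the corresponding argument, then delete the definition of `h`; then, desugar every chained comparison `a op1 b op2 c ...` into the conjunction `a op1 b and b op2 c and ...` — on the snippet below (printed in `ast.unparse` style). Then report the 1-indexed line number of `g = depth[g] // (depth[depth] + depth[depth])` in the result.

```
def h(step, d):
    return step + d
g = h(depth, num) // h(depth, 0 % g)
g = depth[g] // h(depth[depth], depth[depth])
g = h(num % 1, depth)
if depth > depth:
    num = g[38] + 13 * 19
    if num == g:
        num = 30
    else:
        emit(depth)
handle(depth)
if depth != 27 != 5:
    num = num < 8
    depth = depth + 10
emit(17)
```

2

Transformed code:
g = (depth + num) // (depth + 0 % g)
g = depth[g] // (depth[depth] + depth[depth])
g = num % 1 + depth
if depth > depth:
    num = g[38] + 13 * 19
    if num == g:
        num = 30
    else:
        emit(depth)
handle(depth)
if depth != 27 and 27 != 5:
    num = num < 8
    depth = depth + 10
emit(17)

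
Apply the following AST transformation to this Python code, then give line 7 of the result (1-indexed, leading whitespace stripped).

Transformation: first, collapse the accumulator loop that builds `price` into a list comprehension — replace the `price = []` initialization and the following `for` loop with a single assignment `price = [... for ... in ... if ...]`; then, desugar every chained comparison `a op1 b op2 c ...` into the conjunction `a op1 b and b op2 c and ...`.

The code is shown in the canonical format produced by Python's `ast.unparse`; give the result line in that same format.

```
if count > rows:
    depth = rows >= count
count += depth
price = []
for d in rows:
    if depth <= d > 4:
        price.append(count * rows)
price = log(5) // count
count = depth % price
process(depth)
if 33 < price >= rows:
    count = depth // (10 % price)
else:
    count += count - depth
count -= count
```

process(depth)

Transformed code:
if count > rows:
    depth = rows >= count
count += depth
price = [count * rows for d in rows if depth <= d and d > 4]
price = log(5) // count
count = depth % price
process(depth)
if 33 < price and price >= rows:
    count = depth // (10 % price)
else:
    count += count - depth
count -= count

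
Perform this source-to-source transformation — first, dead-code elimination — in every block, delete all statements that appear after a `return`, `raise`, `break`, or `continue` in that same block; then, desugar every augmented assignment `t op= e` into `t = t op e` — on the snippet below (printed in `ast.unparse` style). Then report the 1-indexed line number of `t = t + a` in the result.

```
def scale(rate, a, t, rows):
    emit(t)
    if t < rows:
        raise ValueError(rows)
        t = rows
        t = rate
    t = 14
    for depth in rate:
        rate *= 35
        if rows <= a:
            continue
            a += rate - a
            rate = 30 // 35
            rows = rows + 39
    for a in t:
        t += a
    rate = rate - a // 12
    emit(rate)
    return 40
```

Transformed code:
def scale(rate, a, t, rows):
    emit(t)
    if t < rows:
        raise ValueError(rows)
    t = 14
    for depth in rate:
        rate = rate * 35
        if rows <= a:
            continue
    for a in t:
        t = t + a
    rate = rate - a // 12
    emit(rate)
    return 40

11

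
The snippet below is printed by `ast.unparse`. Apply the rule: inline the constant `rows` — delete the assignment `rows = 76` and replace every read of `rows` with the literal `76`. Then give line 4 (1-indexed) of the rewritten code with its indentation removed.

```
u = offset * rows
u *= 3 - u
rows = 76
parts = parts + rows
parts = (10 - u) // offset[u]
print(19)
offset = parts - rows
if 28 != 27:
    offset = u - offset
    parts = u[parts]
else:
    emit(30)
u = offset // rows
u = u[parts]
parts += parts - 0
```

Transformed code:
u = offset * 76
u *= 3 - u
parts = parts + 76
parts = (10 - u) // offset[u]
print(19)
offset = parts - 76
if 28 != 27:
    offset = u - offset
    parts = u[parts]
else:
    emit(30)
u = offset // 76
u = u[parts]
parts += parts - 0

parts = (10 - u) // offset[u]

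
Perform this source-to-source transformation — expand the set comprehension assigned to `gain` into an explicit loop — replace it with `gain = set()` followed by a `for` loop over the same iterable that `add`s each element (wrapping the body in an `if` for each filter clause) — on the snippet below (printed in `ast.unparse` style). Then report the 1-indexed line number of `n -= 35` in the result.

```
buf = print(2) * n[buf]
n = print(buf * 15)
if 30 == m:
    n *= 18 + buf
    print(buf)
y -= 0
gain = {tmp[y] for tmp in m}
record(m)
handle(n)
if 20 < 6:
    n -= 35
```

Transformed code:
buf = print(2) * n[buf]
n = print(buf * 15)
if 30 == m:
    n *= 18 + buf
    print(buf)
y -= 0
gain = set()
for tmp in m:
    gain.add(tmp[y])
record(m)
handle(n)
if 20 < 6:
    n -= 35

13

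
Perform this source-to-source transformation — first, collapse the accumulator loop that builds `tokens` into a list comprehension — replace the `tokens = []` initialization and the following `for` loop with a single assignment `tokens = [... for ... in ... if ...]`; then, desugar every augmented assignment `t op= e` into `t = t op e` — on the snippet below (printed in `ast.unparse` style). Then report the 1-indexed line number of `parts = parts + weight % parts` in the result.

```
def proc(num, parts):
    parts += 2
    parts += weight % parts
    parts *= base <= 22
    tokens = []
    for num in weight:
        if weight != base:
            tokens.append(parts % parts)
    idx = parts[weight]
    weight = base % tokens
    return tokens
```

3

Transformed code:
def proc(num, parts):
    parts = parts + 2
    parts = parts + weight % parts
    parts = parts * (base <= 22)
    tokens = [parts % parts for num in weight if weight != base]
    idx = parts[weight]
    weight = base % tokens
    return tokens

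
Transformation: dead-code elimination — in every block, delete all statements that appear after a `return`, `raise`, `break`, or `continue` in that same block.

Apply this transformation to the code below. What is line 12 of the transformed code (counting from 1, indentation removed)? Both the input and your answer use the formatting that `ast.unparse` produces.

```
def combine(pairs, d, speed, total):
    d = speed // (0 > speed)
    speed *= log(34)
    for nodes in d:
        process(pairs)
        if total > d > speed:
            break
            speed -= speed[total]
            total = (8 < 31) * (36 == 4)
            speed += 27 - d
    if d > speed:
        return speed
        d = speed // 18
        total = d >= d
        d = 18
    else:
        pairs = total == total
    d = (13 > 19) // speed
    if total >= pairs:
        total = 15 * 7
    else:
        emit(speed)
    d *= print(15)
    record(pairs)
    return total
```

d = (13 > 19) // speed

Transformed code:
def combine(pairs, d, speed, total):
    d = speed // (0 > speed)
    speed *= log(34)
    for nodes in d:
        process(pairs)
        if total > d > speed:
            break
    if d > speed:
        return speed
    else:
        pairs = total == total
    d = (13 > 19) // speed
    if total >= pairs:
        total = 15 * 7
    else:
        emit(speed)
    d *= print(15)
    record(pairs)
    return total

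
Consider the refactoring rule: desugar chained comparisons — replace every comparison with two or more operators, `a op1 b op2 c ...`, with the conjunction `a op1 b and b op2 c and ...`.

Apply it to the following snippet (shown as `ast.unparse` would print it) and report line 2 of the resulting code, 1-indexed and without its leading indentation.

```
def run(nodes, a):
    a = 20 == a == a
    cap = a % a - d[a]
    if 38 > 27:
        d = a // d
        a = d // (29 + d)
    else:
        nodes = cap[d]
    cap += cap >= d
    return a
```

Transformed code:
def run(nodes, a):
    a = 20 == a and a == a
    cap = a % a - d[a]
    if 38 > 27:
        d = a // d
        a = d // (29 + d)
    else:
        nodes = cap[d]
    cap += cap >= d
    return a

a = 20 == a and a == a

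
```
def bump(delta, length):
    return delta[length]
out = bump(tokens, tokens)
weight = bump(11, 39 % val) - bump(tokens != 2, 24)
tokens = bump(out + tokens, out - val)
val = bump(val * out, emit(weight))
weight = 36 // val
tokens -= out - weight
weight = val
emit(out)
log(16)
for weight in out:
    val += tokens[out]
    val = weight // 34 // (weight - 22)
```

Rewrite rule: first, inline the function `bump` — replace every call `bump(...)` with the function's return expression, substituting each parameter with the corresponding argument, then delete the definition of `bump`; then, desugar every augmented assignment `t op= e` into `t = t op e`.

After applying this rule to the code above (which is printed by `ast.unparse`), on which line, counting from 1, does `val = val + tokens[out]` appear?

11

Transformed code:
out = tokens[tokens]
weight = 11[39 % val] - (tokens != 2)[24]
tokens = (out + tokens)[out - val]
val = (val * out)[emit(weight)]
weight = 36 // val
tokens = tokens - (out - weight)
weight = val
emit(out)
log(16)
for weight in out:
    val = val + tokens[out]
    val = weight // 34 // (weight - 22)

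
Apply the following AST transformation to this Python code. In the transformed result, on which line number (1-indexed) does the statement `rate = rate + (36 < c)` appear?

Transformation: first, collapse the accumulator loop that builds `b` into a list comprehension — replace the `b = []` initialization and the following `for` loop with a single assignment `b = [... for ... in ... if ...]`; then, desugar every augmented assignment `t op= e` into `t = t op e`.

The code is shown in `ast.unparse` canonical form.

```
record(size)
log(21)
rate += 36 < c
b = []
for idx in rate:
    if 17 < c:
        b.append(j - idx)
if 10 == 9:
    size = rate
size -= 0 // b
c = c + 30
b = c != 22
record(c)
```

Transformed code:
record(size)
log(21)
rate = rate + (36 < c)
b = [j - idx for idx in rate if 17 < c]
if 10 == 9:
    size = rate
size = size - 0 // b
c = c + 30
b = c != 22
record(c)

3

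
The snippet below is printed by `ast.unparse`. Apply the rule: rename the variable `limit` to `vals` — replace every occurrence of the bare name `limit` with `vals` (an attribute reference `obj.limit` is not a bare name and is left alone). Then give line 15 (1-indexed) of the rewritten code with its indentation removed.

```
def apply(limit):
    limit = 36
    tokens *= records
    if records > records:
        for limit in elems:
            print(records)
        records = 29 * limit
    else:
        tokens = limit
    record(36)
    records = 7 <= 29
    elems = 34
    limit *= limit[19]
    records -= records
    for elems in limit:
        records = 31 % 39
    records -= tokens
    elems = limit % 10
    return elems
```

for elems in vals:

Transformed code:
def apply(vals):
    vals = 36
    tokens *= records
    if records > records:
        for vals in elems:
            print(records)
        records = 29 * vals
    else:
        tokens = vals
    record(36)
    records = 7 <= 29
    elems = 34
    vals *= vals[19]
    records -= records
    for elems in vals:
        records = 31 % 39
    records -= tokens
    elems = vals % 10
    return elems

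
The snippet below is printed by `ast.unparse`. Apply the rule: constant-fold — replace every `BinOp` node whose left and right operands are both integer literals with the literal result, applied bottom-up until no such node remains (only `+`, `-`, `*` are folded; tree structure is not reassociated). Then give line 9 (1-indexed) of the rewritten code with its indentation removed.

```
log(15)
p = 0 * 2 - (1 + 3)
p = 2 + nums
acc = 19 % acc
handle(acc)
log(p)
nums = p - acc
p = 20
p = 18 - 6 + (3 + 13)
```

Transformed code:
log(15)
p = -4
p = 2 + nums
acc = 19 % acc
handle(acc)
log(p)
nums = p - acc
p = 20
p = 28

p = 28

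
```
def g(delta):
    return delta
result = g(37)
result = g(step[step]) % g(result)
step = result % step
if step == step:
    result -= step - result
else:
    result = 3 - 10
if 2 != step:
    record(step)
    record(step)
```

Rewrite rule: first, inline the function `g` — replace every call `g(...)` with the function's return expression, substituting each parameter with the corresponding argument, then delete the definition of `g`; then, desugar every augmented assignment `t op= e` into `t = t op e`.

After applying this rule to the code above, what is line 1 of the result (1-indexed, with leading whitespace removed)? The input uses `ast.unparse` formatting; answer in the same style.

result = 37

Transformed code:
result = 37
result = step[step] % result
step = result % step
if step == step:
    result = result - (step - result)
else:
    result = 3 - 10
if 2 != step:
    record(step)
    record(step)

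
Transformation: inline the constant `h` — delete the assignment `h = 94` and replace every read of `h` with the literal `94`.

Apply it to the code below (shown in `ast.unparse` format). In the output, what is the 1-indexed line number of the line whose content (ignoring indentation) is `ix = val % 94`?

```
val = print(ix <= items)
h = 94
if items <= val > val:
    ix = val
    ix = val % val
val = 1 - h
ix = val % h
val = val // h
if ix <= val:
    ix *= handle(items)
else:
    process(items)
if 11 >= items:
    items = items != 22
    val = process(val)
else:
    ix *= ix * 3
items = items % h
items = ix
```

6

Transformed code:
val = print(ix <= items)
if items <= val > val:
    ix = val
    ix = val % val
val = 1 - 94
ix = val % 94
val = val // 94
if ix <= val:
    ix *= handle(items)
else:
    process(items)
if 11 >= items:
    items = items != 22
    val = process(val)
else:
    ix *= ix * 3
items = items % 94
items = ix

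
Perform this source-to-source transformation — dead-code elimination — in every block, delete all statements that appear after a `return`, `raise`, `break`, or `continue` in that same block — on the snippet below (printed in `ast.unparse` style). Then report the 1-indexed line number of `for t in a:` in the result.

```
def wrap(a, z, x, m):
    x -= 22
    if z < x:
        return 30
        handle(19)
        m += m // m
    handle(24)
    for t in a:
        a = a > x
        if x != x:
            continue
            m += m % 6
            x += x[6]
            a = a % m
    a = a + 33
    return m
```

6

Transformed code:
def wrap(a, z, x, m):
    x -= 22
    if z < x:
        return 30
    handle(24)
    for t in a:
        a = a > x
        if x != x:
            continue
    a = a + 33
    return m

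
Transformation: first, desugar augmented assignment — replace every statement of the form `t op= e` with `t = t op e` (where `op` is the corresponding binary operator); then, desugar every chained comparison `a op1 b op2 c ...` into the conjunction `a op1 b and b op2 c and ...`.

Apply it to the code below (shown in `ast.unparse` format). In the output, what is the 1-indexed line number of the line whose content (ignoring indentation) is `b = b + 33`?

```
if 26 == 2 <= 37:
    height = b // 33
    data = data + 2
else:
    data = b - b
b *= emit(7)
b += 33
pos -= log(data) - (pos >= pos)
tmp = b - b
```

Transformed code:
if 26 == 2 and 2 <= 37:
    height = b // 33
    data = data + 2
else:
    data = b - b
b = b * emit(7)
b = b + 33
pos = pos - (log(data) - (pos >= pos))
tmp = b - b

7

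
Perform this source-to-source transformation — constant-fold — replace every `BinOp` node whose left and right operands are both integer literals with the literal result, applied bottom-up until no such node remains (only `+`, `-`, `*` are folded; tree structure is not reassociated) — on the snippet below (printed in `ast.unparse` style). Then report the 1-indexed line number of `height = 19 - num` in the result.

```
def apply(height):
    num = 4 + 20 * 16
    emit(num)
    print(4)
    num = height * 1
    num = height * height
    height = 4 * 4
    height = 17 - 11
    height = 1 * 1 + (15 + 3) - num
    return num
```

Transformed code:
def apply(height):
    num = 324
    emit(num)
    print(4)
    num = height * 1
    num = height * height
    height = 16
    height = 6
    height = 19 - num
    return num

9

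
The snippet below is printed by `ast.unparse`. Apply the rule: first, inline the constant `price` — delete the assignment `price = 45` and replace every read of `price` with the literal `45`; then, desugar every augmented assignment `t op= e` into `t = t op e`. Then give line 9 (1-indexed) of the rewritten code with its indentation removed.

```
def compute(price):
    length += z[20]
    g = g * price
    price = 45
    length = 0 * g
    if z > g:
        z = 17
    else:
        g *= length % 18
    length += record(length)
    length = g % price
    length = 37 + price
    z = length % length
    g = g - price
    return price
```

length = length + record(length)

Transformed code:
def compute(price):
    length = length + z[20]
    g = g * 45
    length = 0 * g
    if z > g:
        z = 17
    else:
        g = g * (length % 18)
    length = length + record(length)
    length = g % 45
    length = 37 + 45
    z = length % length
    g = g - 45
    return 45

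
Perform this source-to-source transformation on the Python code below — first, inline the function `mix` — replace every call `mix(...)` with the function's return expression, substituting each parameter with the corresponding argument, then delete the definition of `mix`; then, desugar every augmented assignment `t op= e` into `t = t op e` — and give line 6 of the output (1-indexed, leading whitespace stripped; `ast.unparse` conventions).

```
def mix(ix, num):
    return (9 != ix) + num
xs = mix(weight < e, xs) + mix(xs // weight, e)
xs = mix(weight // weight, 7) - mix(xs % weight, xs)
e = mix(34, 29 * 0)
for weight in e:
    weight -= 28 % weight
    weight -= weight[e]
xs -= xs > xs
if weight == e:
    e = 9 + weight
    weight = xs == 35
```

Transformed code:
xs = (9 != (weight < e)) + xs + ((9 != xs // weight) + e)
xs = (9 != weight // weight) + 7 - ((9 != xs % weight) + xs)
e = (9 != 34) + 29 * 0
for weight in e:
    weight = weight - 28 % weight
    weight = weight - weight[e]
xs = xs - (xs > xs)
if weight == e:
    e = 9 + weight
    weight = xs == 35

weight = weight - weight[e]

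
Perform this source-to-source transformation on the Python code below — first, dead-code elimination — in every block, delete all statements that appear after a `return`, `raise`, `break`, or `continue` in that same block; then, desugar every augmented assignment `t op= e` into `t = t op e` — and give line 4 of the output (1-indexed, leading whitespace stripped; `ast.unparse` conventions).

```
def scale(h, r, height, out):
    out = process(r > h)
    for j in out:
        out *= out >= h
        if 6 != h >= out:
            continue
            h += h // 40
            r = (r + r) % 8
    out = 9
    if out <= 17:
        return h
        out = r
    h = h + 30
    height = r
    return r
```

out = out * (out >= h)

Transformed code:
def scale(h, r, height, out):
    out = process(r > h)
    for j in out:
        out = out * (out >= h)
        if 6 != h >= out:
            continue
    out = 9
    if out <= 17:
        return h
    h = h + 30
    height = r
    return r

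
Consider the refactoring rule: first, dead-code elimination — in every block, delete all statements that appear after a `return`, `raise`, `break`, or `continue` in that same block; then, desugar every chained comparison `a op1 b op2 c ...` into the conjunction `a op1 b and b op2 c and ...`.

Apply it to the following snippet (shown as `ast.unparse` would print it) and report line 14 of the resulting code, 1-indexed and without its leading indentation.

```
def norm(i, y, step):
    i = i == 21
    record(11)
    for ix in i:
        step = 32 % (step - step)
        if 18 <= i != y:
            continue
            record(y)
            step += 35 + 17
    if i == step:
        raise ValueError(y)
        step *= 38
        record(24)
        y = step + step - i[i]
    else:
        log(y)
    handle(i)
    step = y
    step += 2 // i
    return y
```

Transformed code:
def norm(i, y, step):
    i = i == 21
    record(11)
    for ix in i:
        step = 32 % (step - step)
        if 18 <= i and i != y:
            continue
    if i == step:
        raise ValueError(y)
    else:
        log(y)
    handle(i)
    step = y
    step += 2 // i
    return y

step += 2 // i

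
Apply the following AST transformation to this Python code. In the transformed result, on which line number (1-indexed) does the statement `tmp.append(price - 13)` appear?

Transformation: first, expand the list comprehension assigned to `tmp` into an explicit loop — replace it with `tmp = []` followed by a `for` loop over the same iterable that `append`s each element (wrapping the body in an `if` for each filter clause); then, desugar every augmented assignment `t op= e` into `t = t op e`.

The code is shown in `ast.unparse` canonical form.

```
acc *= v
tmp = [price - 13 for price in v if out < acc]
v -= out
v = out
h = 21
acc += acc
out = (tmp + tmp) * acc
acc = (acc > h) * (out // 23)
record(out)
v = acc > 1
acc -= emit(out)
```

5

Transformed code:
acc = acc * v
tmp = []
for price in v:
    if out < acc:
        tmp.append(price - 13)
v = v - out
v = out
h = 21
acc = acc + acc
out = (tmp + tmp) * acc
acc = (acc > h) * (out // 23)
record(out)
v = acc > 1
acc = acc - emit(out)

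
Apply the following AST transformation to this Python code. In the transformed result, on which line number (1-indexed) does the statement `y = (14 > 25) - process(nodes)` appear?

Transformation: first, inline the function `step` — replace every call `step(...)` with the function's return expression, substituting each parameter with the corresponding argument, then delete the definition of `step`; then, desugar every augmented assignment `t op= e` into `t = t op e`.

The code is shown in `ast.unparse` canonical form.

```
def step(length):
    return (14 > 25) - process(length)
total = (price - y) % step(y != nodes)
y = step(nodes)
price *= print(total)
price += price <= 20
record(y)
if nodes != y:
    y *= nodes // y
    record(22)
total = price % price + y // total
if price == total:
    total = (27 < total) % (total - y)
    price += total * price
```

Transformed code:
total = (price - y) % ((14 > 25) - process(y != nodes))
y = (14 > 25) - process(nodes)
price = price * print(total)
price = price + (price <= 20)
record(y)
if nodes != y:
    y = y * (nodes // y)
    record(22)
total = price % price + y // total
if price == total:
    total = (27 < total) % (total - y)
    price = price + total * price

2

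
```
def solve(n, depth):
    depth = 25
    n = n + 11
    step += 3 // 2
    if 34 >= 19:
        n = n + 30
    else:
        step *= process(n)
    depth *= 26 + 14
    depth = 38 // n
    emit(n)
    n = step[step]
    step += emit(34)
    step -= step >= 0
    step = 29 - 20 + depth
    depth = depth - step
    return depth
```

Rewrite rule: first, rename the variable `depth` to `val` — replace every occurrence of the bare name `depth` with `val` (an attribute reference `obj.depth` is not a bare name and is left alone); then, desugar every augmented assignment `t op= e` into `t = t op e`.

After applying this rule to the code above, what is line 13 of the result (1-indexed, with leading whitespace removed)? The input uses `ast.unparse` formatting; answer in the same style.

Transformed code:
def solve(n, val):
    val = 25
    n = n + 11
    step = step + 3 // 2
    if 34 >= 19:
        n = n + 30
    else:
        step = step * process(n)
    val = val * (26 + 14)
    val = 38 // n
    emit(n)
    n = step[step]
    step = step + emit(34)
    step = step - (step >= 0)
    step = 29 - 20 + val
    val = val - step
    return val

step = step + emit(34)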